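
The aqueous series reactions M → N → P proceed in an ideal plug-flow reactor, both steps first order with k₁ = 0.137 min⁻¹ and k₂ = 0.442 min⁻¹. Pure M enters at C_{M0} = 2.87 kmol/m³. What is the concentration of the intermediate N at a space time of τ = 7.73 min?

Solving the coupled first-order balances gives C_N(τ) = [k₁/(k₂−k₁)]·C_{M0}·(e^(−k₁τ) − e^(−k₂τ)).
e^(−k₁τ) = e^(−0.137×7.73) = e^(−1.059) = 0.3468; e^(−k₂τ) = e^(−3.417) = 0.03282.
C_N = 0.137×2.87/(0.442−0.137) × (0.3468−0.03282) = 1.289×0.3140 = 0.4048 kmol/m³.

0.405 kmol/m³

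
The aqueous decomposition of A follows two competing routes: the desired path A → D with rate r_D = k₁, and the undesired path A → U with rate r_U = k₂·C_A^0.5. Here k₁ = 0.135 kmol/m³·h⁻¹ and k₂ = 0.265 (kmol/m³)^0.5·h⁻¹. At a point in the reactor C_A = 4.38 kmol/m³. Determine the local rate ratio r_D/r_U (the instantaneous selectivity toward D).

0.243

S_{D/U} = r_D/r_U = (k₁)/(k₂·C_A^0.5) = (k₁/k₂)·C_A^-0.5.
= (0.135) / (0.265×4.380^0.5) = 0.1350/0.5546 = 0.243.
The undesired path is higher order in A, so low C_A (CSTR or dilute feed) favours D.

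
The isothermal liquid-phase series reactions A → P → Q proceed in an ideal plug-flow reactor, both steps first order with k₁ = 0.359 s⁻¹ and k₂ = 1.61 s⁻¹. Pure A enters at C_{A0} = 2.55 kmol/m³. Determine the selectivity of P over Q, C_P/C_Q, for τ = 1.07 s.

0.825

For first-order series with pure A initially, C_P(τ) = k₁C_{A0}/(k₂−k₁)·(e^(−k₁τ) − e^(−k₂τ)).
e^(−k₁τ) = e^(−0.359×1.07) = e^(−0.3841) = 0.6810; e^(−k₂τ) = e^(−1.723) = 0.1786.
C_P = 0.359×2.55/(1.61−0.359) × (0.6810−0.1786) = 0.7318×0.5025 = 0.3677 kmol/m³.
C_A = C_{A0}e^(−k₁τ) = 1.737 kmol/m³, so C_Q = C_{A0}−C_A−C_P = 0.4457 kmol/m³; C_P/C_Q = 0.825.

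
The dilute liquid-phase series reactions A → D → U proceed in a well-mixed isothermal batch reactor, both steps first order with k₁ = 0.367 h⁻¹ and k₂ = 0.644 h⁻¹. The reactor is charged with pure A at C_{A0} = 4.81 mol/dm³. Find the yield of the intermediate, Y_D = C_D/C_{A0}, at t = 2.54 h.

Solving the coupled first-order balances gives C_D(t) = [k₁/(k₂−k₁)]·C_{A0}·(e^(−k₁t) − e^(−k₂t)).
e^(−k₁t) = e^(−0.367×2.54) = e^(−0.9322) = 0.3937; e^(−k₂t) = e^(−1.636) = 0.1948.
C_D = 0.367×4.81/(0.644−0.367) × (0.3937−0.1948) = 6.373×0.1989 = 1.267 mol/dm³.
Y_D = C_D/C_{A0} = 1.267/4.81 = 0.264.

0.264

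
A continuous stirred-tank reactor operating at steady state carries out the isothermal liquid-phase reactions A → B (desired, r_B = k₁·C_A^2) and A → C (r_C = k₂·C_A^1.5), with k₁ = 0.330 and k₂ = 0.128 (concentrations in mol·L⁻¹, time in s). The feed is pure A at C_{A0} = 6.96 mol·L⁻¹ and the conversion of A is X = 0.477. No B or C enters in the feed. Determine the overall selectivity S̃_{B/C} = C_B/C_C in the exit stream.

Exit C_A = C_{A0}(1−X) = 6.96×0.523 = 3.640 mol·L⁻¹.
A CSTR operates uniformly at the exit composition, giving r_B = 4.373 and r_C = 0.8889 (each k·C_A^n at C_A = 3.640).
Overall selectivity = C_B/C_C = r_Bτ/(r_Cτ) = r_B/r_C = 4.92.

4.92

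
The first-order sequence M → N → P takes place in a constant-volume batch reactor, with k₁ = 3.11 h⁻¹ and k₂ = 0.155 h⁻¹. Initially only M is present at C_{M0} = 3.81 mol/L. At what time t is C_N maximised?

Setting dC_N/dt = 0 gives t_opt = ln(k₂/k₁)/(k₂−k₁).
= ln(0.155/3.11)/(0.155−3.11) = ln(0.04984)/-2.955 = -2.999/-2.955 = 1.01 h.

1.01 h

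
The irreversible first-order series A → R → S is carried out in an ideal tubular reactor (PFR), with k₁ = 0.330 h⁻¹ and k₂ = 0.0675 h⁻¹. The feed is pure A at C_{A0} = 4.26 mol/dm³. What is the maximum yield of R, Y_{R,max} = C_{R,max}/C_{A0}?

For a first-order series the maximum intermediate yield is C_{R,max}/C_{A0} = (k₁/k₂)^[k₂/(k₂−k₁)].
= (0.330/0.0675)^(0.0675/(0.0675−0.330)) = (4.889)^(-0.2571) = 0.6649.

0.665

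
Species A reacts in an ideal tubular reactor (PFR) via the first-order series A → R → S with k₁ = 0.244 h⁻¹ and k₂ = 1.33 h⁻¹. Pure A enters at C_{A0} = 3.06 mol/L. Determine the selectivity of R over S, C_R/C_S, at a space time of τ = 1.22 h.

For first-order series with pure A initially, C_R(τ) = k₁C_{A0}/(k₂−k₁)·(e^(−k₁τ) − e^(−k₂τ)).
e^(−k₁τ) = e^(−0.244×1.22) = e^(−0.2977) = 0.7425; e^(−k₂τ) = e^(−1.623) = 0.1974.
C_R = 0.244×3.06/(1.33−0.244) × (0.7425−0.1974) = 0.6875×0.5452 = 0.3748 mol/L.
C_A = C_{A0}e^(−k₁τ) = 2.272 mol/L, so C_S = C_{A0}−C_A−C_R = 0.4130 mol/L; C_R/C_S = 0.907.

0.907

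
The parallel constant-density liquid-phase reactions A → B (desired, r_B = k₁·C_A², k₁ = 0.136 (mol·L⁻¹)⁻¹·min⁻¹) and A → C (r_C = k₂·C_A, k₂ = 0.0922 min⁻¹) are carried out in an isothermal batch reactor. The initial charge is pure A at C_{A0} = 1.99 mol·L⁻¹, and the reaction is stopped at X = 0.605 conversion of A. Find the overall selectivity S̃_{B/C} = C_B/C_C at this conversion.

1.96

C_A = C_{A0}(1−X) = 0.7861 mol·L⁻¹.
Along a PFR/batch, dC_C/dC_A = −r_C/(r_B+r_C) = −k₂/(k₂+k₁·C_A).
Integrating from C_{A0} to C_A: C_C = (0.0922/0.136)·ln[(0.0922+0.136·1.99)/(0.0922+0.136·0.786)] = 0.6779·ln(0.3628/0.1991) = 0.4069 mol·L⁻¹.
Then C_B = (C_{A0}−C_A) − C_C = 1.204 − 0.4069 = 0.7971 mol·L⁻¹.
S̃_{B/C} = C_B/C_C = 0.7971/0.4069 = 1.96.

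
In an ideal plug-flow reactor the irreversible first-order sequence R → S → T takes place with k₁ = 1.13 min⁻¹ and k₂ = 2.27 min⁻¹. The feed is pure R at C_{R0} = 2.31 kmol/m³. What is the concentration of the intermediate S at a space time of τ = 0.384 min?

For first-order series with pure R initially, C_S(τ) = k₁C_{R0}/(k₂−k₁)·(e^(−k₁τ) − e^(−k₂τ)).
e^(−k₁τ) = e^(−1.13×0.384) = e^(−0.4339) = 0.6480; e^(−k₂τ) = e^(−0.8717) = 0.4182.
C_S = 1.13×2.31/(2.27−1.13) × (0.6480−0.4182) = 2.290×0.2297 = 0.5260 kmol/m³.

0.526 kmol/m³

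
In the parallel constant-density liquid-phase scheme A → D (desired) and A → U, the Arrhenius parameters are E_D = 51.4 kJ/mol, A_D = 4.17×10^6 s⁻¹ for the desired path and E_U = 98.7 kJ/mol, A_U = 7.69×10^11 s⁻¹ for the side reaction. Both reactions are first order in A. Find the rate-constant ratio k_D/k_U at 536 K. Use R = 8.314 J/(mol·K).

Since both paths have the same order in A, the concentration cancels and S_{D/U} = k_D/k_U = (A_D/A_U)·exp[(E_U−E_D)/(RT)].
(E_U−E_D)/(RT) = (98.7−51.4)×10³/(8.314×536) = 47300/4456 = 10.61.
k_D/k_U = (4.17×10^6/7.69×10^11)·exp(10.61) = 5.423×10^-6 × 40708 = 0.221.

0.221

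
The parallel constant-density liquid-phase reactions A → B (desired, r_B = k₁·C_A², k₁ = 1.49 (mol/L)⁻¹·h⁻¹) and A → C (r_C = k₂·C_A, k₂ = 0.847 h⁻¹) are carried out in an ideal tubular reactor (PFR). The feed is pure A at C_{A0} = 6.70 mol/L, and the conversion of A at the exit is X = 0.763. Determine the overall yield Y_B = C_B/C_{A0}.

C_A = C_{A0}(1−X) = 1.588 mol/L.
Along a PFR/batch, dC_C/dC_A = −r_C/(r_B+r_C) = −k₂/(k₂+k₁·C_A).
Integrating from C_{A0} to C_A: C_C = (0.847/1.49)·ln[(0.847+1.49·6.70)/(0.847+1.49·1.59)] = 0.5685·ln(10.83/3.213) = 0.6907 mol/L.
Then C_B = (C_{A0}−C_A) − C_C = 5.112 − 0.6907 = 4.421 mol/L.
Y_B = C_B/C_{A0} = 4.421/6.70 = 0.660.

0.660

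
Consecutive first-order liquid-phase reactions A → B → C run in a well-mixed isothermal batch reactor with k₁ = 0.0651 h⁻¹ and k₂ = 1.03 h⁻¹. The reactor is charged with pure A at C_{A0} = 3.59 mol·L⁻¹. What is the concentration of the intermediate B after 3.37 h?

0.187 mol·L⁻¹

Solving the coupled first-order balances gives C_B(t) = [k₁/(k₂−k₁)]·C_{A0}·(e^(−k₁t) − e^(−k₂t)).
e^(−k₁t) = e^(−0.0651×3.37) = e^(−0.2194) = 0.8030; e^(−k₂t) = e^(−3.471) = 0.03108.
C_B = 0.0651×3.59/(1.03−0.0651) × (0.8030−0.03108) = 0.2422×0.7719 = 0.1870 mol·L⁻¹.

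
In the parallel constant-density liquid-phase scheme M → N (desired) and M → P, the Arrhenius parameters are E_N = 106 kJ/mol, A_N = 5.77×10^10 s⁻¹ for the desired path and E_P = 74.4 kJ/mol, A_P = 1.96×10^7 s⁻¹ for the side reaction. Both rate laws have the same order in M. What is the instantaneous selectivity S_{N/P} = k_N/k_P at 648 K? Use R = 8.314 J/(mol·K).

8.35

Since both paths have the same order in M, the concentration cancels and S_{N/P} = k_N/k_P = (A_N/A_P)·exp[(E_P−E_N)/(RT)].
(E_P−E_N)/(RT) = (74.4−106)×10³/(8.314×648) = -31600/5387 = -5.865.
k_N/k_P = (5.77×10^10/1.96×10^7)·exp(-5.865) = 2944 × 0.002836 = 8.35.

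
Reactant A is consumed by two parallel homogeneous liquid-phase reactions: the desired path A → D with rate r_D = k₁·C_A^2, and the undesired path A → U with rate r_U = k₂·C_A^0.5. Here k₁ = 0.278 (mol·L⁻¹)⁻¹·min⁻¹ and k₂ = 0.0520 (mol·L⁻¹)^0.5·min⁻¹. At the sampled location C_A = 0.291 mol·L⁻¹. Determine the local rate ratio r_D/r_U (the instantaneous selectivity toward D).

S_{D/U} = r_D/r_U = (k₁·C_A^2)/(k₂·C_A^0.5) = (k₁/k₂)·C_A^1.5.
= (0.278×0.2910^2) / (0.0520×0.2910^0.5) = 0.02354/0.02805 = 0.839.

0.839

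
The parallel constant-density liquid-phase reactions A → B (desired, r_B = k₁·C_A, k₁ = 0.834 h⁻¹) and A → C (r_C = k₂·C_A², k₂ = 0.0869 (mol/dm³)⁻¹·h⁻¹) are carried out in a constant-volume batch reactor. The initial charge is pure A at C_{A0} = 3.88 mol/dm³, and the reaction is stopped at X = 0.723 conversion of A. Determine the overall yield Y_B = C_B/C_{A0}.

0.577

C_A = C_{A0}(1−X) = 1.075 mol/dm³.
Along a PFR/batch, dC_B/dC_A = −r_B/(r_B+r_C) = −k₁/(k₁+k₂·C_A).
Integrating from C_{A0} to C_A: C_B = (0.834/0.0869)·ln[(0.834+0.0869·3.88)/(0.834+0.0869·1.07)] = 9.597·ln(1.171/0.9274) = 2.240 mol/dm³.
Y_B = C_B/C_{A0} = 2.240/3.88 = 0.577.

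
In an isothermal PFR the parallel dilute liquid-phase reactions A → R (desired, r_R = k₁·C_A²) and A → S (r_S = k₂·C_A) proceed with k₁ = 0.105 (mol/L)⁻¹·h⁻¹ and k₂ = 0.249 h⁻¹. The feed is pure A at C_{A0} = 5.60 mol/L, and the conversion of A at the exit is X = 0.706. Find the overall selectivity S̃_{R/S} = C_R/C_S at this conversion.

1.43

C_A = C_{A0}(1−X) = 1.646 mol/L.
Along a PFR/batch, dC_S/dC_A = −r_S/(r_R+r_S) = −k₂/(k₂+k₁·C_A).
Integrating from C_{A0} to C_A: C_S = (0.249/0.105)·ln[(0.249+0.105·5.60)/(0.249+0.105·1.65)] = 2.371·ln(0.8370/0.4219) = 1.625 mol/L.
Then C_R = (C_{A0}−C_A) − C_S = 3.954 − 1.625 = 2.329 mol/L.
S̃_{R/S} = C_R/C_S = 2.329/1.625 = 1.43.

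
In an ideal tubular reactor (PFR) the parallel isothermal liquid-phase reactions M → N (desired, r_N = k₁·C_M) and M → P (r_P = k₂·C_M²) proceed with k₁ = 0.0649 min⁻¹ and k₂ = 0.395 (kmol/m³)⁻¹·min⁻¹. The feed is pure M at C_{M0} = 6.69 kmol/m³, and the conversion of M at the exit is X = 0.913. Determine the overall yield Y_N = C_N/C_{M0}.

0.0545

C_M = C_{M0}(1−X) = 0.5820 kmol/m³.
Along a PFR/batch, dC_N/dC_M = −r_N/(r_N+r_P) = −k₁/(k₁+k₂·C_M).
Integrating from C_{M0} to C_M: C_N = (0.0649/0.395)·ln[(0.0649+0.395·6.69)/(0.0649+0.395·0.582)] = 0.1643·ln(2.707/0.2948) = 0.3643 kmol/m³.
Y_N = C_N/C_{M0} = 0.3643/6.69 = 0.0545.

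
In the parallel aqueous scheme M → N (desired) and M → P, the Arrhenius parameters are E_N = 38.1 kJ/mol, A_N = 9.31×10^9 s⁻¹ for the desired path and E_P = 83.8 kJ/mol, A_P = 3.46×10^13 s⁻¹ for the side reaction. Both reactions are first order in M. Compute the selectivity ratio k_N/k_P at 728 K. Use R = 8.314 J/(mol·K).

Since both paths have the same order in M, the concentration cancels and S_{N/P} = k_N/k_P = (A_N/A_P)·exp[(E_P−E_N)/(RT)].
(E_P−E_N)/(RT) = (83.8−38.1)×10³/(8.314×728) = 45700/6053 = 7.550.
k_N/k_P = (9.31×10^9/3.46×10^13)·exp(7.550) = 2.691×10^-4 × 1902 = 0.512.
Since E_N < E_P, lowering the temperature improves selectivity toward N.

0.512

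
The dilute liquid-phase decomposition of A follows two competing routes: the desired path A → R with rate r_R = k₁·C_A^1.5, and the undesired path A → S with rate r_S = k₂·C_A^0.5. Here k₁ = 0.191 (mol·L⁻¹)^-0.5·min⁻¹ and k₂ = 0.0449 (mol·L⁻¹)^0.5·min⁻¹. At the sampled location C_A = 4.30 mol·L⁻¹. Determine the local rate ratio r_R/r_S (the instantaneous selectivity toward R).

18.3

S_{R/S} = r_R/r_S = (k₁·C_A^1.5)/(k₂·C_A^0.5) = (k₁/k₂)·C_A.
= (0.191×4.300^1.5) / (0.0449×4.300^0.5) = 1.703/0.09311 = 18.3.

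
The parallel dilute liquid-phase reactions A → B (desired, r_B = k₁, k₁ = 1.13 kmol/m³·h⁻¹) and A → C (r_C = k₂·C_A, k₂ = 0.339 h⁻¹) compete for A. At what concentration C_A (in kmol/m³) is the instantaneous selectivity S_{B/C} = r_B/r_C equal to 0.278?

S_{B/C} = (k₁/k₂)·C_A⁻¹ ⇒ C_A = (S·k₂/k₁)^(-1).
= (0.278×0.339/1.13)^(-1) = (0.08340)^(-1) = 12.0 kmol/m³.

12.0 kmol/m³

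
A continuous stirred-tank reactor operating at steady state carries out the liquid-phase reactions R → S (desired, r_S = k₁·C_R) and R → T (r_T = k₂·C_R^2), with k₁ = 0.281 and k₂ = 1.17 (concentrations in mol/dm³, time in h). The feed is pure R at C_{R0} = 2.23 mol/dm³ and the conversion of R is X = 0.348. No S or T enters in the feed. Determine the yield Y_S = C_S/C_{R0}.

0.0493

Exit C_R = C_{R0}(1−X) = 2.23×0.652 = 1.454 mol/dm³.
In a CSTR the entire volume is at exit conditions, so r_S = 0.281×1.454 = 0.4086 and r_T = 1.17×1.454^2 = 2.473.
Fraction of consumed R going to S: r_S/(r_S+r_T) = 0.1418.
C_S = 0.1418·C_{R0}·X = 0.1418×2.23×0.348 = 0.110 mol/dm³; Y_S = C_S/C_{R0} = 0.0493.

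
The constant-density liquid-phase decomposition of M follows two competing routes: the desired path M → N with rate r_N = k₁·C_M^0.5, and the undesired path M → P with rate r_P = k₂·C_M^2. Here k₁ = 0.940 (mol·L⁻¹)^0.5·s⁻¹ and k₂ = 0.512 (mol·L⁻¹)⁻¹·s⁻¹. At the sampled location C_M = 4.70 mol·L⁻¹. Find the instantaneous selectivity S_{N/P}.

0.180

S_{N/P} = r_N/r_P = (k₁·C_M^0.5)/(k₂·C_M^2) = (k₁/k₂)·C_M^-1.5.
= (0.940×4.700^0.5) / (0.512×4.700^2) = 2.038/11.31 = 0.180.
The undesired path is higher order in M, so low C_M (CSTR or dilute feed) favours N.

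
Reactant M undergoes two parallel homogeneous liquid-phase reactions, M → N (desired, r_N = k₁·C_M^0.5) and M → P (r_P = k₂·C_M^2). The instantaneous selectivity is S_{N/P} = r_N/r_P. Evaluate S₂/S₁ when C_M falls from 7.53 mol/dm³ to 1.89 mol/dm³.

S_{N/P} = (k₁/k₂)·C_M^-1.5, so S₂/S₁ = (C_{M,2}/C_{M,1})^-1.5.
= (1.89/7.53)^(-1.5) = (0.2510)^(-1.5) = 7.95.
Selectivity toward N rises as C_M falls — low-concentration operation is favoured.

7.95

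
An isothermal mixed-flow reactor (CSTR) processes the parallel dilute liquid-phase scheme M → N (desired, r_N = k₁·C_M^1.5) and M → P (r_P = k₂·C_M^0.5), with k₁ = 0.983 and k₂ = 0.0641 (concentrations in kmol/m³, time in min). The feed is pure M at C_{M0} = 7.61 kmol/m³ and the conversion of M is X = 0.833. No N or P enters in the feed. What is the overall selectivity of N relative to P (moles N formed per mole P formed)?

Exit C_M = C_{M0}(1−X) = 7.61×0.167 = 1.271 kmol/m³.
In a CSTR the entire volume is at exit conditions, so r_N = 0.983×1.271^1.5 = 1.408 and r_P = 0.0641×1.271^0.5 = 0.07226.
Overall selectivity = C_N/C_P = r_Nτ/(r_Pτ) = r_N/r_P = 19.5.

19.5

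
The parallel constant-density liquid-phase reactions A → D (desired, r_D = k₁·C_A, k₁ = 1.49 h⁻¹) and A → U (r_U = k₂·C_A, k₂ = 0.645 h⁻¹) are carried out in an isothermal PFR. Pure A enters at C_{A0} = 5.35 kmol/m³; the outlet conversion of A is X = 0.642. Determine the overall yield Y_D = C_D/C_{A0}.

C_A = C_{A0}(1−X) = 1.915 kmol/m³.
Both paths are first order in A, so the instantaneous fraction to D is constant: dC_D/d(−C_A) = k₁/(k₁+k₂) = 0.6979.
C_D = 0.6979·(C_{A0}−C_A) = 0.6979×3.435 = 2.40 kmol/m³.
Y_D = C_D/C_{A0} = 2.397/5.35 = 0.448.

0.448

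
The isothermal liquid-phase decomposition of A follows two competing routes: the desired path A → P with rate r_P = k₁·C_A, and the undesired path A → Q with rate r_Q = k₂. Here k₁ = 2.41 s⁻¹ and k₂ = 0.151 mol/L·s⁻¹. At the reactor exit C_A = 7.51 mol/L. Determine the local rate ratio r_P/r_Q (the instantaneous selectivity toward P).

120

S_{P/Q} = r_P/r_Q = (k₁·C_A)/(k₂) = (k₁/k₂)·C_A.
= (2.41×7.510) / (0.151) = 18.10/0.1510 = 120.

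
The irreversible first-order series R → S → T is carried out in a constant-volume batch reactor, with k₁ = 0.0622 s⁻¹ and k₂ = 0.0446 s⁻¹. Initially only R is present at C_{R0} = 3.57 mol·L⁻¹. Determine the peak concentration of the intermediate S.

Evaluating C_S at t_opt = ln(k₂/k₁)/(k₂−k₁) gives C_{S,max}/C_{R0} = (k₁/k₂)^[k₂/(k₂−k₁)].
= (0.0622/0.0446)^(0.0446/(0.0446−0.0622)) = (1.395)^(-2.534) = 0.4305.
C_{S,max} = 0.4305×3.57 = 1.54 mol·L⁻¹.

1.54 mol·L⁻¹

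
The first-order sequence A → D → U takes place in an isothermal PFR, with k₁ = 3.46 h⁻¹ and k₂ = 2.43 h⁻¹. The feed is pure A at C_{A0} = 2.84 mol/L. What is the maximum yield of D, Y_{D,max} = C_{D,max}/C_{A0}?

Evaluating C_D at τ_opt = ln(k₂/k₁)/(k₂−k₁) gives C_{D,max}/C_{A0} = (k₁/k₂)^[k₂/(k₂−k₁)].
= (3.46/2.43)^(2.43/(2.43−3.46)) = (1.424)^(-2.359) = 0.4344.

0.434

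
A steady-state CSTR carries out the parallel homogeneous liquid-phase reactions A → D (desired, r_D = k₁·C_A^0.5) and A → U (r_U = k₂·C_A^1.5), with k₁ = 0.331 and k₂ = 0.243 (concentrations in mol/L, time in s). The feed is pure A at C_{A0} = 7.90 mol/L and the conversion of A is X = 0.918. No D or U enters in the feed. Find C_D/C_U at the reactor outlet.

2.10

Exit C_A = C_{A0}(1−X) = 7.90×0.0820 = 0.6478 mol/L.
In a CSTR the entire volume is at exit conditions, so r_D = 0.331×0.6478^0.5 = 0.2664 and r_U = 0.243×0.6478^1.5 = 0.1267.
Overall selectivity = C_D/C_U = r_Dτ/(r_Uτ) = r_D/r_U = 2.10.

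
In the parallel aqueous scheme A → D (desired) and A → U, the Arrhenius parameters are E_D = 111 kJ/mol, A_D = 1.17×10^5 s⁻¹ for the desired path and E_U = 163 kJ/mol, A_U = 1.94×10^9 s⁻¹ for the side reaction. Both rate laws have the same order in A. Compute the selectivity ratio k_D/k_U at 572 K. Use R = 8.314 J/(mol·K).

k_D/k_U = (A_D/A_U)·exp[−(E_D−E_U)/(RT)] = (A_D/A_U)·exp[(E_U−E_D)/(RT)].
(E_U−E_D)/(RT) = (163−111)×10³/(8.314×572) = 52000/4756 = 10.93.
k_D/k_U = (1.17×10^5/1.94×10^9)·exp(10.93) = 6.031×10^-5 × 56076 = 3.38.
Since E_D < E_U, lowering the temperature improves selectivity toward D.

3.38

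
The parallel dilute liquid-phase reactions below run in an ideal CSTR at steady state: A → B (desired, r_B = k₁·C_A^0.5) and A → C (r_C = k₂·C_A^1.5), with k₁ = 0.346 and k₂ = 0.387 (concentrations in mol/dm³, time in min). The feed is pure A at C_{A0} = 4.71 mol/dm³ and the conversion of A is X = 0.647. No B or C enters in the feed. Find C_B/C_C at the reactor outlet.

0.538

Exit C_A = C_{A0}(1−X) = 4.71×0.353 = 1.663 mol/dm³.
Rates in a CSTR are evaluated at the outlet concentration: r_B = 0.346×1.663^0.5 = 0.4461, r_C = 0.387×1.663^1.5 = 0.8297.
Overall selectivity = C_B/C_C = r_Bτ/(r_Cτ) = r_B/r_C = 0.538.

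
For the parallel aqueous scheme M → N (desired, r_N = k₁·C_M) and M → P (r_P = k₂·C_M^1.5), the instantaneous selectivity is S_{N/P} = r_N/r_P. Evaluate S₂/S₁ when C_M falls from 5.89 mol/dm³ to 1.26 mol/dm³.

2.16

S_{N/P} = (k₁/k₂)·C_M^-0.5, so S₂/S₁ = (C_{M,2}/C_{M,1})^-0.5.
= (1.26/5.89)^(-0.5) = (0.2139)^(-0.5) = 2.16.
Selectivity toward N rises as C_M falls — low-concentration operation is favoured.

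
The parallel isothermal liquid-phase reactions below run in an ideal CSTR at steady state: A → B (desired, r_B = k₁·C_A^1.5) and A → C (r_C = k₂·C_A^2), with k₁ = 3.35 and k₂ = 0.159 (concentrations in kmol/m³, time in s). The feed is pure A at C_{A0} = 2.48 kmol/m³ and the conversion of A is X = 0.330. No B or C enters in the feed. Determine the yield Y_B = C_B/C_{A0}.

Exit C_A = C_{A0}(1−X) = 2.48×0.670 = 1.662 kmol/m³.
A CSTR operates uniformly at the exit composition, giving r_B = 7.175 and r_C = 0.4390 (each k·C_A^n at C_A = 1.662).
Fraction of consumed A going to B: r_B/(r_B+r_C) = 0.9423.
C_B = 0.9423·C_{A0}·X = 0.9423×2.48×0.330 = 0.771 kmol/m³; Y_B = C_B/C_{A0} = 0.311.

0.311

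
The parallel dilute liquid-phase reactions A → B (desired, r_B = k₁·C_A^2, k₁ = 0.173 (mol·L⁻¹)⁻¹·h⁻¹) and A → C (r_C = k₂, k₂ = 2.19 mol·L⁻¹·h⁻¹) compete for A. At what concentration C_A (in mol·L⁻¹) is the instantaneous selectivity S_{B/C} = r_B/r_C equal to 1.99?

5.02 mol·L⁻¹

S_{B/C} = (k₁/k₂)·C_A^2 ⇒ C_A = (S·k₂/k₁)^(0.5).
= (1.99×2.19/0.173)^(0.5) = (25.19)^(0.5) = 5.02 mol·L⁻¹.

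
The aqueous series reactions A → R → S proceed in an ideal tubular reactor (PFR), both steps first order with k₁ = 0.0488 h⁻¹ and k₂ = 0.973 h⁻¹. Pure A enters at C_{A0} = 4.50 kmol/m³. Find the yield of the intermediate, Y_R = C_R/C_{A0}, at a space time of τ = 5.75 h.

Solving the coupled first-order balances gives C_R(τ) = [k₁/(k₂−k₁)]·C_{A0}·(e^(−k₁τ) − e^(−k₂τ)).
e^(−k₁τ) = e^(−0.0488×5.75) = e^(−0.2806) = 0.7553; e^(−k₂τ) = e^(−5.595) = 0.003717.
C_R = 0.0488×4.50/(0.973−0.0488) × (0.7553−0.003717) = 0.2376×0.7516 = 0.1786 kmol/m³.
Y_R = C_R/C_{A0} = 0.1786/4.50 = 0.0397.

0.0397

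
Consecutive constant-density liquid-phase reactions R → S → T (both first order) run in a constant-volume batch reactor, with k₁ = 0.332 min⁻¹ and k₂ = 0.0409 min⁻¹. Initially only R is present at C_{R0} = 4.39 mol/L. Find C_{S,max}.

At the optimum, C_{S,max}/C_{R0} = (k₁/k₂)^[k₂/(k₂−k₁)].
= (0.332/0.0409)^(0.0409/(0.0409−0.332)) = (8.117)^(-0.1405) = 0.7451.
C_{S,max} = 0.7451×4.39 = 3.27 mol/L.

3.27 mol/L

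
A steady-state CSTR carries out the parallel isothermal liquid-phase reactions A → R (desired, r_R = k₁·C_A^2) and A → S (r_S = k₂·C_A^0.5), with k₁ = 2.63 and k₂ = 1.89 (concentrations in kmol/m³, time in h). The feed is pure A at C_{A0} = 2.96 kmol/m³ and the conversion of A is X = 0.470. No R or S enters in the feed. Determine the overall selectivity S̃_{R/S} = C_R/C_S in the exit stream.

Exit C_A = C_{A0}(1−X) = 2.96×0.530 = 1.569 kmol/m³.
A CSTR operates uniformly at the exit composition, giving r_R = 6.473 and r_S = 2.367 (each k·C_A^n at C_A = 1.569).
Overall selectivity = C_R/C_S = r_Rτ/(r_Sτ) = r_R/r_S = 2.73.

2.73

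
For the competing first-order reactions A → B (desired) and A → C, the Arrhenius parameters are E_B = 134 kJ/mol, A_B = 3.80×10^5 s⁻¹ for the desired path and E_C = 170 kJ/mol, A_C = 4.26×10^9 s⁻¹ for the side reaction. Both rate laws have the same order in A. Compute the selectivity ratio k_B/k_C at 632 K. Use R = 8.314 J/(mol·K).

With equal orders, S_{B/C} = k_B/k_C = (A_B/A_C)·exp[(E_C−E_B)/(RT)].
(E_C−E_B)/(RT) = (170−134)×10³/(8.314×632) = 36000/5254 = 6.851.
k_B/k_C = (3.80×10^5/4.26×10^9)·exp(6.851) = 8.920×10^-5 × 945.1 = 0.0843.
Since E_B < E_C, lowering the temperature improves selectivity toward B.

0.0843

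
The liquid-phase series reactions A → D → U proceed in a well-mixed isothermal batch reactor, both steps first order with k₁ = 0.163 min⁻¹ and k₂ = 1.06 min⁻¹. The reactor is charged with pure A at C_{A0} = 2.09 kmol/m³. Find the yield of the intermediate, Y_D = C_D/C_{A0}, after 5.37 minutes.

0.0751

The intermediate concentration in a first-order A→B→C sequence is C_D = k₁C_{A0}(e^(−k₁t) − e^(−k₂t))/(k₂−k₁).
e^(−k₁t) = e^(−0.163×5.37) = e^(−0.8753) = 0.4167; e^(−k₂t) = e^(−5.692) = 0.003372.
C_D = 0.163×2.09/(1.06−0.163) × (0.4167−0.003372) = 0.3798×0.4134 = 0.1570 kmol/m³.
Y_D = C_D/C_{A0} = 0.1570/2.09 = 0.0751.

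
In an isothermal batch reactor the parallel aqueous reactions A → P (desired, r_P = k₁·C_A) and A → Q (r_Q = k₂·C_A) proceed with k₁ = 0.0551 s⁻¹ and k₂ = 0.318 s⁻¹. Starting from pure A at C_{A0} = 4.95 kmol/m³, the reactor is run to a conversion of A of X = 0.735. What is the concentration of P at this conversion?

0.537 kmol/m³

C_A = C_{A0}(1−X) = 1.312 kmol/m³.
Both paths are first order in A, so the instantaneous fraction to P is constant: dC_P/d(−C_A) = k₁/(k₁+k₂) = 0.1477.
C_P = 0.1477·(C_{A0}−C_A) = 0.1477×3.638 = 0.537 kmol/m³.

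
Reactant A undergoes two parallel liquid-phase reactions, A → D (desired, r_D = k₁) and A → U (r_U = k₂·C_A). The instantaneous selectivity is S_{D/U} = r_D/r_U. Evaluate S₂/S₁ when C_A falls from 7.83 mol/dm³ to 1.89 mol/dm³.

4.14

S_{D/U} = (k₁/k₂)·C_A⁻¹, so S₂/S₁ = (C_{A,2}/C_{A,1})⁻¹.
= 7.83/1.89 = 4.14.
Selectivity toward D rises as C_A falls — low-concentration operation is favoured.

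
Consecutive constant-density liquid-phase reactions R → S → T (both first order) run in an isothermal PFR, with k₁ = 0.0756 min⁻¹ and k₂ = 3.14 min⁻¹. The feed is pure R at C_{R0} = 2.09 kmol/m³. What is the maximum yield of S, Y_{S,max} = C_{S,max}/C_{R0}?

For a first-order series the maximum intermediate yield is C_{S,max}/C_{R0} = (k₁/k₂)^[k₂/(k₂−k₁)].
= (0.0756/3.14)^(3.14/(3.14−0.0756)) = (0.02408)^(1.025) = 0.02196.

0.0220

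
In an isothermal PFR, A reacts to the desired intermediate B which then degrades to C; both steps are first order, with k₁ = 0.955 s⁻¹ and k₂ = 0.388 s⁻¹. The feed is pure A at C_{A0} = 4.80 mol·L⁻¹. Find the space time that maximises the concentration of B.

1.59 s

Setting dC_B/dτ = 0 gives τ_opt = ln(k₂/k₁)/(k₂−k₁).
= ln(0.388/0.955)/(0.388−0.955) = ln(0.4063)/-0.5670 = -0.9007/-0.5670 = 1.59 s.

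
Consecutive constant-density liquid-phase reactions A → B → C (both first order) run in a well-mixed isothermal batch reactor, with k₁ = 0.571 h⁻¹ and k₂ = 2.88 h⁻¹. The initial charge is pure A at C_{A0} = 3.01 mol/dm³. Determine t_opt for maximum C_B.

0.701 h

The intermediate peaks when r₁ = r₂, i.e. k₁e^(−k₁t) = k₂e^(−k₂t), giving t_opt = ln(k₂/k₁)/(k₂−k₁).
= ln(2.88/0.571)/(2.88−0.571) = ln(5.044)/2.309 = 1.618/2.309 = 0.701 h.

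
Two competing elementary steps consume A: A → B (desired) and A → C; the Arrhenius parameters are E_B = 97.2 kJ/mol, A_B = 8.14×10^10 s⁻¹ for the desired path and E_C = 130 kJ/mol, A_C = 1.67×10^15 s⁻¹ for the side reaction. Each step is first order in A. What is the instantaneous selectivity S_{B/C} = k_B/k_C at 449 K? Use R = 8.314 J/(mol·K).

0.319

Since both paths have the same order in A, the concentration cancels and S_{B/C} = k_B/k_C = (A_B/A_C)·exp[(E_C−E_B)/(RT)].
(E_C−E_B)/(RT) = (130−97.2)×10³/(8.314×449) = 32800/3733 = 8.787.
k_B/k_C = (8.14×10^10/1.67×10^15)·exp(8.787) = 4.874×10^-5 × 6545 = 0.319.
Since E_B < E_C, lowering the temperature improves selectivity toward B.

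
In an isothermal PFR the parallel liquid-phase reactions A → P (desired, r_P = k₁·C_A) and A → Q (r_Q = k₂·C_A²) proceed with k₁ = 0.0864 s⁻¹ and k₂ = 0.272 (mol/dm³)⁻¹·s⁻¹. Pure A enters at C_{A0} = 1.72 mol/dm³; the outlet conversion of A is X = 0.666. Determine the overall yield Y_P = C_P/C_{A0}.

C_A = C_{A0}(1−X) = 0.5745 mol/dm³.
Along a PFR/batch, dC_P/dC_A = −r_P/(r_P+r_Q) = −k₁/(k₁+k₂·C_A).
Integrating from C_{A0} to C_A: C_P = (0.0864/0.272)·ln[(0.0864+0.272·1.72)/(0.0864+0.272·0.574)] = 0.3176·ln(0.5542/0.2427) = 0.2624 mol/dm³.
Y_P = C_P/C_{A0} = 0.2624/1.72 = 0.153.

0.153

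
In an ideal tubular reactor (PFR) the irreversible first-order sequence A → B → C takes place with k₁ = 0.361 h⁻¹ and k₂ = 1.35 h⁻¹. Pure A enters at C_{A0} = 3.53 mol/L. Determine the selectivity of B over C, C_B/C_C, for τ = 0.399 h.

3.31

Solving the coupled first-order balances gives C_B(τ) = [k₁/(k₂−k₁)]·C_{A0}·(e^(−k₁τ) − e^(−k₂τ)).
e^(−k₁τ) = e^(−0.361×0.399) = e^(−0.1440) = 0.8659; e^(−k₂τ) = e^(−0.5387) = 0.5835.
C_B = 0.361×3.53/(1.35−0.361) × (0.8659−0.5835) = 1.289×0.2823 = 0.3638 mol/L.
C_A = C_{A0}e^(−k₁τ) = 3.056 mol/L, so C_C = C_{A0}−C_A−C_B = 0.1098 mol/L; C_B/C_C = 3.31.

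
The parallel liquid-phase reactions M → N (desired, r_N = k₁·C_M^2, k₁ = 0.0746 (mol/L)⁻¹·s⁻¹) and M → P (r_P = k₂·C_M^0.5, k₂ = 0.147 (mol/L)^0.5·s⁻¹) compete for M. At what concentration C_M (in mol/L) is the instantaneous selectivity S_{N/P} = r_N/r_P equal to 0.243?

S_{N/P} = (k₁/k₂)·C_M^1.5 ⇒ C_M = (S·k₂/k₁)^(1/1.5).
= (0.243×0.147/0.0746)^(0.6667) = (0.4788)^(0.6667) = 0.612 mol/L.

0.612 mol/L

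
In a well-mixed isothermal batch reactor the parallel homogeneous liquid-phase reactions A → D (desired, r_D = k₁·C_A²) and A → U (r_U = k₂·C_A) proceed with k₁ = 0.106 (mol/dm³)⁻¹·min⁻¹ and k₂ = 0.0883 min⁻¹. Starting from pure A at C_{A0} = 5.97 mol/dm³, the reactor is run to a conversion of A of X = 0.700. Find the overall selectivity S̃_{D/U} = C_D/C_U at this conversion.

4.27

C_A = C_{A0}(1−X) = 1.791 mol/dm³.
Along a PFR/batch, dC_U/dC_A = −r_U/(r_D+r_U) = −k₂/(k₂+k₁·C_A).
Integrating from C_{A0} to C_A: C_U = (0.0883/0.106)·ln[(0.0883+0.106·5.97)/(0.0883+0.106·1.79)] = 0.8330·ln(0.7211/0.2781) = 0.7936 mol/dm³.
Then C_D = (C_{A0}−C_A) − C_U = 4.179 − 0.7936 = 3.385 mol/dm³.
S̃_{D/U} = C_D/C_U = 3.385/0.7936 = 4.27.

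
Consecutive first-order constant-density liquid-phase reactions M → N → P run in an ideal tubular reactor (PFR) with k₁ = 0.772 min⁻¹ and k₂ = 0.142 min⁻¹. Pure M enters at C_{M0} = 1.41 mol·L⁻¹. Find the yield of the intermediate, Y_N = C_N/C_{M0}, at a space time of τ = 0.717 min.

For first-order series with pure M initially, C_N(τ) = k₁C_{M0}/(k₂−k₁)·(e^(−k₁τ) − e^(−k₂τ)).
e^(−k₁τ) = e^(−0.772×0.717) = e^(−0.5535) = 0.5749; e^(−k₂τ) = e^(−0.1018) = 0.9032.
C_N = 0.772×1.41/(0.142−0.772) × (0.5749−0.9032) = (-1.728)×(-0.3283) = 0.5672 mol·L⁻¹.
Y_N = C_N/C_{M0} = 0.5672/1.41 = 0.402.

0.402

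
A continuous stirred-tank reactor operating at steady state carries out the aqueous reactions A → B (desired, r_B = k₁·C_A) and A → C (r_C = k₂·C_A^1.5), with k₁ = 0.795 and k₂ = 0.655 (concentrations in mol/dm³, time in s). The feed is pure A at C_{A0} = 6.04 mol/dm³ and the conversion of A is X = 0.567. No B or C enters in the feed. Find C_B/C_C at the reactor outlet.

0.751

Exit C_A = C_{A0}(1−X) = 6.04×0.433 = 2.615 mol/dm³.
In a CSTR the entire volume is at exit conditions, so r_B = 0.795×2.615 = 2.079 and r_C = 0.655×2.615^1.5 = 2.770.
Overall selectivity = C_B/C_C = r_Bτ/(r_Cτ) = r_B/r_C = 0.751.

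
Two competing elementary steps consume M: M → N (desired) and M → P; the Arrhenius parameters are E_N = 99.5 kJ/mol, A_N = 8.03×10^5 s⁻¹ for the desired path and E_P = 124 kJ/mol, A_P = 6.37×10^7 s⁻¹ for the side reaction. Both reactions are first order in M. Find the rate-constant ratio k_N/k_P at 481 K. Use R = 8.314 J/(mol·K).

k_N/k_P = (A_N/A_P)·exp[−(E_N−E_P)/(RT)] = (A_N/A_P)·exp[(E_P−E_N)/(RT)].
(E_P−E_N)/(RT) = (124−99.5)×10³/(8.314×481) = 24500/3999 = 6.126.
k_N/k_P = (8.03×10^5/6.37×10^7)·exp(6.126) = 0.01261 × 457.8 = 5.77.
Since E_N < E_P, lowering the temperature improves selectivity toward N.

5.77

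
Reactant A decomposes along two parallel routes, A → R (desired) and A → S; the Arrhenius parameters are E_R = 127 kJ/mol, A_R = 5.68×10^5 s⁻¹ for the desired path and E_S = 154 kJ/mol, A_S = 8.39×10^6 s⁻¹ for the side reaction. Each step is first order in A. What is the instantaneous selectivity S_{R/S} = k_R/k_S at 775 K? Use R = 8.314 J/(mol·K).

Since both paths have the same order in A, the concentration cancels and S_{R/S} = k_R/k_S = (A_R/A_S)·exp[(E_S−E_R)/(RT)].
(E_S−E_R)/(RT) = (154−127)×10³/(8.314×775) = 27000/6443 = 4.190.
k_R/k_S = (5.68×10^5/8.39×10^6)·exp(4.190) = 0.06770 × 66.05 = 4.47.

4.47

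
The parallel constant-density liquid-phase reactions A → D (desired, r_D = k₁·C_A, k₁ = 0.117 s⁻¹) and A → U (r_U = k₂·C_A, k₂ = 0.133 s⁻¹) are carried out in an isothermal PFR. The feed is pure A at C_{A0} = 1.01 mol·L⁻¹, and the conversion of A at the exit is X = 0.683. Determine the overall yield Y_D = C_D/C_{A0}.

0.320

C_A = C_{A0}(1−X) = 0.3202 mol·L⁻¹.
Both paths are first order in A, so the instantaneous fraction to D is constant: dC_D/d(−C_A) = k₁/(k₁+k₂) = 0.4680.
C_D = 0.4680·(C_{A0}−C_A) = 0.4680×0.6898 = 0.323 mol·L⁻¹.
Y_D = C_D/C_{A0} = 0.3228/1.01 = 0.320.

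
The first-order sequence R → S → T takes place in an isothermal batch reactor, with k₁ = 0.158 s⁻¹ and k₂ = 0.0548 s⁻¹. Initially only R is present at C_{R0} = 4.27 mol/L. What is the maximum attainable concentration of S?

Evaluating C_S at t_opt = ln(k₂/k₁)/(k₂−k₁) gives C_{S,max}/C_{R0} = (k₁/k₂)^[k₂/(k₂−k₁)].
= (0.158/0.0548)^(0.0548/(0.0548−0.158)) = (2.883)^(-0.5310) = 0.5699.
C_{S,max} = 0.5699×4.27 = 2.43 mol/L.

2.43 mol/L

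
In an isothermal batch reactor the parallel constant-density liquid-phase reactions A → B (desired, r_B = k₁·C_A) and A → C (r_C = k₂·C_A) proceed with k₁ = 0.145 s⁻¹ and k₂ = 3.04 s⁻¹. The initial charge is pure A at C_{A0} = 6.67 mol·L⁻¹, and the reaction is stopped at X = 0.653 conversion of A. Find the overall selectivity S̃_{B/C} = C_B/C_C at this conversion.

C_A = C_{A0}(1−X) = 2.314 mol·L⁻¹.
Both paths are first order in A, so the instantaneous fraction to B is constant: dC_B/d(−C_A) = k₁/(k₁+k₂) = 0.04553.
C_B = 0.04553·(C_{A0}−C_A) = 0.04553×4.356 = 0.198 mol·L⁻¹.
C_C = (C_{A0}−C_A)−C_B = 4.157 mol·L⁻¹; S̃_{B/C} = 0.1983/4.157 = 0.0477.

0.0477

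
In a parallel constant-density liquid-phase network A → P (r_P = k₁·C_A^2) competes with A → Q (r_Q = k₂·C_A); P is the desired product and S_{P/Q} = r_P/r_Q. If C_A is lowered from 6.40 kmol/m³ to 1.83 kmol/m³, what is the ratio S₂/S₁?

0.286

S_{P/Q} = (k₁/k₂)·C_A, so S₂/S₁ = (C_{A,2}/C_{A,1}).
= 1.83/6.40 = 0.286.
Selectivity toward P falls as C_A falls — high-concentration operation is favoured.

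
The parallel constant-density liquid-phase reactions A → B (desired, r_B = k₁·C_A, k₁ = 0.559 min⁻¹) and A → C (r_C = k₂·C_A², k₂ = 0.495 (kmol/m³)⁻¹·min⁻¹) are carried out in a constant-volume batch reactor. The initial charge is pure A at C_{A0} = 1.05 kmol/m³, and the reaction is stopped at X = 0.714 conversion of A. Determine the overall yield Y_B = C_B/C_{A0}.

C_A = C_{A0}(1−X) = 0.3003 kmol/m³.
Along a PFR/batch, dC_B/dC_A = −r_B/(r_B+r_C) = −k₁/(k₁+k₂·C_A).
Integrating from C_{A0} to C_A: C_B = (0.559/0.495)·ln[(0.559+0.495·1.05)/(0.559+0.495·0.300)] = 1.129·ln(1.079/0.7076) = 0.4761 kmol/m³.
Y_B = C_B/C_{A0} = 0.4761/1.05 = 0.453.

0.453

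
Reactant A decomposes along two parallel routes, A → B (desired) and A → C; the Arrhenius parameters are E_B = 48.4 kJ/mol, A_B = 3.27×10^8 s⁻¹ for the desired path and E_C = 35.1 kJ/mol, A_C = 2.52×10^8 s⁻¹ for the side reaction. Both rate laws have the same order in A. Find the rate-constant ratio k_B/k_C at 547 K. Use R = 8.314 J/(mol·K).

Since both paths have the same order in A, the concentration cancels and S_{B/C} = k_B/k_C = (A_B/A_C)·exp[(E_C−E_B)/(RT)].
(E_C−E_B)/(RT) = (35.1−48.4)×10³/(8.314×547) = -13300/4548 = -2.925.
k_B/k_C = (3.27×10^8/2.52×10^8)·exp(-2.925) = 1.298 × 0.05369 = 0.0697.
Since E_B > E_C, raising the temperature improves selectivity toward B.

0.0697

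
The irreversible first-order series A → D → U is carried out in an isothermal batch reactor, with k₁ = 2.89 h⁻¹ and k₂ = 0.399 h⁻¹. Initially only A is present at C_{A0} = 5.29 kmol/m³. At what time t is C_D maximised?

0.795 h

For first-order series the maximum of C_D occurs at t_opt = ln(k₂/k₁)/(k₂−k₁).
= ln(0.399/2.89)/(0.399−2.89) = ln(0.1381)/-2.491 = -1.980/-2.491 = 0.795 h.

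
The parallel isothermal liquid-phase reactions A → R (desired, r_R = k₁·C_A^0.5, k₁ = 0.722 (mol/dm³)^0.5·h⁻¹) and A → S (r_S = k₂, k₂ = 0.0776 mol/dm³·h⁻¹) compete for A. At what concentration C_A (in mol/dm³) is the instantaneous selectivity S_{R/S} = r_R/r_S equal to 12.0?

1.66 mol/dm³

S_{R/S} = (k₁/k₂)·C_A^0.5 ⇒ C_A = (S·k₂/k₁)^(2).
= (12.0×0.0776/0.722)^(2) = (1.290)^(2) = 1.66 mol/dm³.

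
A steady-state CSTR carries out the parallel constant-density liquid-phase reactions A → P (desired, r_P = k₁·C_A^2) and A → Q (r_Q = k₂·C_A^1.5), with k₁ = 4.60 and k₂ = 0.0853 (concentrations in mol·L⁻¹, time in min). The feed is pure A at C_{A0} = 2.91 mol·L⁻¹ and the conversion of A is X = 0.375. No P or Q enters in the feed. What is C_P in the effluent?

Exit C_A = C_{A0}(1−X) = 2.91×0.625 = 1.819 mol·L⁻¹.
A CSTR operates uniformly at the exit composition, giving r_P = 15.22 and r_Q = 0.2092 (each k·C_A^n at C_A = 1.819).
Fraction of consumed A going to P: r_P/(r_P+r_Q) = 0.9864.
C_P = 0.9864·C_{A0}·X = 0.9864×2.91×0.375 = 1.08 mol·L⁻¹.

1.08 mol·L⁻¹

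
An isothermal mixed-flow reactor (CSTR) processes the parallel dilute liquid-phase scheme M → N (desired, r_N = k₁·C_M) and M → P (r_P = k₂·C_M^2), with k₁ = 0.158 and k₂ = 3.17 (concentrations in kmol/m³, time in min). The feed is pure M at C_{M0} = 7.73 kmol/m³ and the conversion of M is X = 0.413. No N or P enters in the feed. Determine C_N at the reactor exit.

Exit C_M = C_{M0}(1−X) = 7.73×0.587 = 4.538 kmol/m³.
A CSTR operates uniformly at the exit composition, giving r_N = 0.7169 and r_P = 65.27 (each k·C_M^n at C_M = 4.538).
Fraction of consumed M going to N: r_N/(r_N+r_P) = 0.01087.
C_N = 0.01087·C_{M0}·X = 0.01087×7.73×0.413 = 0.0347 kmol/m³.

0.0347 kmol/m³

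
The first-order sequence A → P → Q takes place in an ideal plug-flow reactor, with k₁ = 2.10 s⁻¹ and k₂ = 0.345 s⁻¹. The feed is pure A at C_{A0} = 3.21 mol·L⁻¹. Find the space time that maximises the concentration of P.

1.03 s

The intermediate peaks when r₁ = r₂, i.e. k₁e^(−k₁τ) = k₂e^(−k₂τ), giving τ_opt = ln(k₂/k₁)/(k₂−k₁).
= ln(0.345/2.10)/(0.345−2.10) = ln(0.1643)/-1.755 = -1.806/-1.755 = 1.03 s.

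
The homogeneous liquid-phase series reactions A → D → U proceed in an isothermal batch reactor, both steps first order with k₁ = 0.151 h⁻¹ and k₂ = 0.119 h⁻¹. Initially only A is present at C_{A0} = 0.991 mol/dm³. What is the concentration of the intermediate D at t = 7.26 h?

0.409 mol/dm³

Solving the coupled first-order balances gives C_D(t) = [k₁/(k₂−k₁)]·C_{A0}·(e^(−k₁t) − e^(−k₂t)).
e^(−k₁t) = e^(−0.151×7.26) = e^(−1.096) = 0.3341; e^(−k₂t) = e^(−0.8639) = 0.4215.
C_D = 0.151×0.991/(0.119−0.151) × (0.3341−0.4215) = (-4.676)×(-0.08738) = 0.4086 mol/dm³.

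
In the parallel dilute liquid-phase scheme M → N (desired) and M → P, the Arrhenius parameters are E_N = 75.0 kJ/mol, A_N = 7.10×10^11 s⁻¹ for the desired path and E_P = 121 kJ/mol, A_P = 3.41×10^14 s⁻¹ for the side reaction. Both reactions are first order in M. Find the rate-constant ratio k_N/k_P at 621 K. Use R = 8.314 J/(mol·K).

15.4

k_N/k_P = (A_N/A_P)·exp[−(E_N−E_P)/(RT)] = (A_N/A_P)·exp[(E_P−E_N)/(RT)].
(E_P−E_N)/(RT) = (121−75.0)×10³/(8.314×621) = 46000/5163 = 8.910.
k_N/k_P = (7.10×10^11/3.41×10^14)·exp(8.910) = 0.002082 × 7402 = 15.4.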